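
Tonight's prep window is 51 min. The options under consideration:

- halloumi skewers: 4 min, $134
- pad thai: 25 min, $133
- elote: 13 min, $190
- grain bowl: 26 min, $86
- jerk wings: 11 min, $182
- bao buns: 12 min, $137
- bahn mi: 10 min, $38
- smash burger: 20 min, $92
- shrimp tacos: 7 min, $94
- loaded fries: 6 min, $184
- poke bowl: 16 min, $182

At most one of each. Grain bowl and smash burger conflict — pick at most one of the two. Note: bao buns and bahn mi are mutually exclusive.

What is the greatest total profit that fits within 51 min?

Greedy by ratio would take halloumi skewers + elote + jerk wings + bahn mi + shrimp tacos + loaded fries: 51 min used, total 822.
Replace bahn mi and shrimp tacos with poke bowl: the trade gains 50 net, giving 872 at 50 min.
The closest alternative, halloumi skewers + elote + jerk wings + bao buns + loaded fries, reaches only 827.

872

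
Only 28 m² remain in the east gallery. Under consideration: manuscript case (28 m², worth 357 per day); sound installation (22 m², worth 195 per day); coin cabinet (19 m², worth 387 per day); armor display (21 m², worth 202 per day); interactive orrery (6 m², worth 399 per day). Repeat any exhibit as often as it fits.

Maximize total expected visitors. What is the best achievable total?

Ranking by ratio (expected visitors/m²): interactive orrery 66.50, coin cabinet 20.37, manuscript case 12.75, armor display 9.62.
Taking 4×interactive orrery: 24 m² used, 1596 in expected visitors.
That's the maximum — no swap from here does better than 1596.

1596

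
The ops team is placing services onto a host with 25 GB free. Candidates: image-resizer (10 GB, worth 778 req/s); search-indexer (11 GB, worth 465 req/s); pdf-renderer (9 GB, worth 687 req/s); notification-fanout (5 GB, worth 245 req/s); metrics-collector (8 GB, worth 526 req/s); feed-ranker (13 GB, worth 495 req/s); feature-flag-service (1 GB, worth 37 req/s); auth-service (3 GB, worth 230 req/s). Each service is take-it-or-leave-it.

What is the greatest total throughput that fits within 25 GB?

Taking the top-ratio services first gives image-resizer + pdf-renderer + feature-flag-service + auth-service for 1732 (23 GB).
Dropping auth-service frees 3 GB; slotting in notification-fanout (5 GB) lifts the total to 1747 at 25 GB.
No other feasible combination exceeds 1747.

1747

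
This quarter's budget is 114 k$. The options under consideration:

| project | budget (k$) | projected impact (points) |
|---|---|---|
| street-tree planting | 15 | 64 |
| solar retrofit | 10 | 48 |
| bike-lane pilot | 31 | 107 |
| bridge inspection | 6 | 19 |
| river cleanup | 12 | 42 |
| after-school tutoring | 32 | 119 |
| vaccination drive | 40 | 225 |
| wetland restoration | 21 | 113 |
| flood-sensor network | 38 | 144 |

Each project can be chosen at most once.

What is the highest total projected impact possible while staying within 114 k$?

546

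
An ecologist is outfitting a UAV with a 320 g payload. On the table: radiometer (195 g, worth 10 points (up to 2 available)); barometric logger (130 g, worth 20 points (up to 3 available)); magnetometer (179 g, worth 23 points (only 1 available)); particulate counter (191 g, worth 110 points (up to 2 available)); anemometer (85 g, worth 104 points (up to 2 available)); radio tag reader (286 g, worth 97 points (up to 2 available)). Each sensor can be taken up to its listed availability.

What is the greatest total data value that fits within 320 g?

228

The ratio ordering already packs tightly: barometric logger + 2×anemometer, 300 g, 228.
No other feasible combination exceeds 228.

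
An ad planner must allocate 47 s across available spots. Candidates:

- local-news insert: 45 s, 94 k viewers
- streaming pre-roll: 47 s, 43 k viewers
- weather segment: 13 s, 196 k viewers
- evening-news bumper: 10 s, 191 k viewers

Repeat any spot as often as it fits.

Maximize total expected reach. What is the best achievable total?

774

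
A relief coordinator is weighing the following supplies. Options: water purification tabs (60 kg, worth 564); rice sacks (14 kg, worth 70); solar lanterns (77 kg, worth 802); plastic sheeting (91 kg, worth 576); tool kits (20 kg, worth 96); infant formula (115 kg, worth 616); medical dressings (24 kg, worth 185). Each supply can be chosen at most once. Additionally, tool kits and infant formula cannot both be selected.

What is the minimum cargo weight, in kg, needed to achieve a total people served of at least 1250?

137

Look for the lowest-cargo combination reaching 1250.
Taking water purification tabs + solar lanterns gives 1366 (≥ 1250) for 137 kg.
No combination under 137 kg hits 1250.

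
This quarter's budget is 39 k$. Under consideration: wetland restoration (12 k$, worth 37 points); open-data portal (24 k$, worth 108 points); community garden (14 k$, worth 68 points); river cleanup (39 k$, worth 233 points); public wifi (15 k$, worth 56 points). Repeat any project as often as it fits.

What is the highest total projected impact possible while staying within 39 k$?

233

The ratio ordering already packs tightly: river cleanup, 39 k$, 233.
Every other selection either busts 39 k$ or fails to beat 233.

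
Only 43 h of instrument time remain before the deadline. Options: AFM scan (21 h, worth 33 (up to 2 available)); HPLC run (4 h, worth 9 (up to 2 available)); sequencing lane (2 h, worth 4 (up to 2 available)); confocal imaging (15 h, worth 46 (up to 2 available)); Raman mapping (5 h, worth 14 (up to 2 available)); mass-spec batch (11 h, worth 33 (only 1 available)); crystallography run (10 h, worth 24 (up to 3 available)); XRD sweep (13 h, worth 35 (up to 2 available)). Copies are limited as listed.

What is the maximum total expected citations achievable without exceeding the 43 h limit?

The ratio ordering already packs tightly: sequencing lane + 2×confocal imaging + mass-spec batch, 43 h, 129.
No other feasible combination exceeds 129.

129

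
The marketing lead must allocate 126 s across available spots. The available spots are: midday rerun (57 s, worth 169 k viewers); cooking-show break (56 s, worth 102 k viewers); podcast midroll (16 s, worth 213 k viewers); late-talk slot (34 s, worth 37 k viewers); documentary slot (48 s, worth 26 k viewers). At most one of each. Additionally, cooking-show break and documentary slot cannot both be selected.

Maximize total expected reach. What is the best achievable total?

419

Taking midday rerun + podcast midroll + late-talk slot: 107 s used, 419 in expected reach.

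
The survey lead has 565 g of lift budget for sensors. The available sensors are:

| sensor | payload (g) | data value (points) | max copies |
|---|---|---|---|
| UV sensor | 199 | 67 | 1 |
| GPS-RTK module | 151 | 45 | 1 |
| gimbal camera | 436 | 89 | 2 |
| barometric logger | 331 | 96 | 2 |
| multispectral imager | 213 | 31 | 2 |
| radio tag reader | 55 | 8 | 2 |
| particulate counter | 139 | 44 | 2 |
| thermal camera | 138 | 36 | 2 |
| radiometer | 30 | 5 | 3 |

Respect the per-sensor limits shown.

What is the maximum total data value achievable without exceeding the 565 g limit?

Density check — UV sensor 0.34, particulate counter 0.32, GPS-RTK module 0.30 are the best per g.
Greedy by ratio would take UV sensor + 2×particulate counter + 2×radiometer: 537 g used, total 165.
Dropping radiometer frees 30 g; slotting in radio tag reader (55 g) lifts the total to 168 at 562 g.
No other feasible combination exceeds 168.

168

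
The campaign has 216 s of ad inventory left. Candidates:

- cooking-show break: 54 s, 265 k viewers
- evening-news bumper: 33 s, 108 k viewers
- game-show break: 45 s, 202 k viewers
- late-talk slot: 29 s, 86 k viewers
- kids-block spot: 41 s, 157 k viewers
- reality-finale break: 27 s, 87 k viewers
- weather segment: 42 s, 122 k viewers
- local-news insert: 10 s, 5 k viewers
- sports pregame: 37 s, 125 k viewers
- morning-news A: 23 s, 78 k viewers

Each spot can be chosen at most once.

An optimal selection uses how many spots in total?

5

Optimal total is 857.
One optimal bundle: cooking-show break + evening-news bumper + game-show break + kids-block spot + sports pregame (210 s).
Any selection reaching 857 contains exactly 5 spots.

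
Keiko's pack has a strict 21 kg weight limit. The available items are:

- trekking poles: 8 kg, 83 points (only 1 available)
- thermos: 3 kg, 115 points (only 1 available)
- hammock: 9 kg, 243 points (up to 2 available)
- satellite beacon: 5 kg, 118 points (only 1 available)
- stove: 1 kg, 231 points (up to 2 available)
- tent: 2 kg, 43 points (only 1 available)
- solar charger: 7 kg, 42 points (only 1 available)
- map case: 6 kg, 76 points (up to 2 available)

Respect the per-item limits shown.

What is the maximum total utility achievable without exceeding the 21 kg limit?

981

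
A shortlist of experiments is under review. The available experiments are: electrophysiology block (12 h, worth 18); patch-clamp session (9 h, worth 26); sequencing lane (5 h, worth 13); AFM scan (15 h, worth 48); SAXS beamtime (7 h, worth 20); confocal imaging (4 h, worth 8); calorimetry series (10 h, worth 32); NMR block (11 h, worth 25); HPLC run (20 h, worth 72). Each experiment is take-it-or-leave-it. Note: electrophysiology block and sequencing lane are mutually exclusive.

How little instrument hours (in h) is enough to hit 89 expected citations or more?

27

Look for the lowest-instrument combination reaching 89.
SAXS beamtime + HPLC run reaches 92 using 27 h.
No combination under 27 h hits 89.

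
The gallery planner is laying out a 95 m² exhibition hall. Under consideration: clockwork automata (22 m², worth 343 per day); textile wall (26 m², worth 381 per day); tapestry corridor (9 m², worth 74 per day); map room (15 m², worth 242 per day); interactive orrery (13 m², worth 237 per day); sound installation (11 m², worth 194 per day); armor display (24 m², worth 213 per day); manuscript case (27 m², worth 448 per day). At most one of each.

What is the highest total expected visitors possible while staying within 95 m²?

Taking the top-ratio exhibits first gives clockwork automata + map room + interactive orrery + sound installation + manuscript case for 1464 (88 m²).
The 22 m² tied up in clockwork automata is better spent on textile wall — total rises to 1502 (92 m²).
The spare 3 m² is too small for any remaining exhibit, and no exchange beats 1502.

1502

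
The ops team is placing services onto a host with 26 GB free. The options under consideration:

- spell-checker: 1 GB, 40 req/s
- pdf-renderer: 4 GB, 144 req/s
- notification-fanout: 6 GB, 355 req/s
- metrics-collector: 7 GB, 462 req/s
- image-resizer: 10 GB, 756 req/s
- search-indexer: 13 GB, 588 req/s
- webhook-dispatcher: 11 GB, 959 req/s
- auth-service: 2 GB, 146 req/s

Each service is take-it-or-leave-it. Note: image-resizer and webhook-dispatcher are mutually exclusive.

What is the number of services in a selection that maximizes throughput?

4

Best achievable throughput is 1922.
For example notification-fanout + metrics-collector + webhook-dispatcher + auth-service achieves it, using 26 GB.
Every optimal selection uses 4 services.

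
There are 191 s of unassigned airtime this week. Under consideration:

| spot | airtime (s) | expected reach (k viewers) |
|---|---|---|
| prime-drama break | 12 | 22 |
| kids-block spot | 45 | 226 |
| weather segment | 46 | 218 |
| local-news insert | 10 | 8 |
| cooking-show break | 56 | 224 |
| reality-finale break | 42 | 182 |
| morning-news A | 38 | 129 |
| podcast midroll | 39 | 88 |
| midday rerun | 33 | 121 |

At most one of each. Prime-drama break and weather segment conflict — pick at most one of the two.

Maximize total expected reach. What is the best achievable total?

850

Ranking by ratio (expected reach/s): kids-block spot 5.02, weather segment 4.74, reality-finale break 4.33.
Taking kids-block spot + weather segment + cooking-show break + reality-finale break: 189 s used, 850 in expected reach.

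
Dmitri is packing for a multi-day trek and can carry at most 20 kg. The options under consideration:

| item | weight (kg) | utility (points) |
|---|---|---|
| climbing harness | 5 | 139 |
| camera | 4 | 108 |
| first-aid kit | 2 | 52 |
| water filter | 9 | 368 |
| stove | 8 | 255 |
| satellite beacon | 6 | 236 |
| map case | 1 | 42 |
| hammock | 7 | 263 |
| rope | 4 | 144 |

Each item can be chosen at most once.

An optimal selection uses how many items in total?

Best achievable utility is 790.
For example water filter + satellite beacon + map case + rope achieves it, using 20 kg.
Any selection reaching 790 contains exactly 4 items.

4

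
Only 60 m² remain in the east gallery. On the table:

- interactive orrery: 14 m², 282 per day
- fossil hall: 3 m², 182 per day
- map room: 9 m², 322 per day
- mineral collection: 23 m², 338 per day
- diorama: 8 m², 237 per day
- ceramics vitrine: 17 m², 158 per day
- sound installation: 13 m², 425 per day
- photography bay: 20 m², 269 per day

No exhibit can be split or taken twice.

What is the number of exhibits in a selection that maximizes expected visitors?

5

Optimal total is 1504.
fossil hall + map room + mineral collection + diorama + sound installation hits 1504 at 56 m².
Every optimal selection uses 5 exhibits.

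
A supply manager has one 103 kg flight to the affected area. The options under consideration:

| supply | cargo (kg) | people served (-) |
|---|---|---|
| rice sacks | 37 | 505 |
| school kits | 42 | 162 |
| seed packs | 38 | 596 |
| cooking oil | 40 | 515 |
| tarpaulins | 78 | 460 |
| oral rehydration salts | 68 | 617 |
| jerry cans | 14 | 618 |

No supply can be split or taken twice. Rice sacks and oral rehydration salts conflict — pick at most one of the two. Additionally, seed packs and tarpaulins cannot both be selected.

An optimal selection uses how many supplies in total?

3

The maximum people served within 103 kg is 1729.
For example seed packs + cooking oil + jerry cans achieves it, using 92 kg.
All optima have 3 supplies.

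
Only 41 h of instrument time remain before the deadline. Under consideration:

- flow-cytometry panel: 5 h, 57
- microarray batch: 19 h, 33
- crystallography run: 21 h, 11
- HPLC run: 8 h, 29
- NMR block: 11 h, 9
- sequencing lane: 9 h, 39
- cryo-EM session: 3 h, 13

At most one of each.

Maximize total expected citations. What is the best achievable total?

158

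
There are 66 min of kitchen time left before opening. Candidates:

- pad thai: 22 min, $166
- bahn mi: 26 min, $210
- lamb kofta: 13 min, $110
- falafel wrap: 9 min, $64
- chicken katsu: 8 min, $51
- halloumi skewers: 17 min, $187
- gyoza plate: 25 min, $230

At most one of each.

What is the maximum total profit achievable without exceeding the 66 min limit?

591

Best packing: lamb kofta + falafel wrap + halloumi skewers + gyoza plate — 64 min, 591 total.
The closest alternative, pad thai + halloumi skewers + gyoza plate, reaches only 583.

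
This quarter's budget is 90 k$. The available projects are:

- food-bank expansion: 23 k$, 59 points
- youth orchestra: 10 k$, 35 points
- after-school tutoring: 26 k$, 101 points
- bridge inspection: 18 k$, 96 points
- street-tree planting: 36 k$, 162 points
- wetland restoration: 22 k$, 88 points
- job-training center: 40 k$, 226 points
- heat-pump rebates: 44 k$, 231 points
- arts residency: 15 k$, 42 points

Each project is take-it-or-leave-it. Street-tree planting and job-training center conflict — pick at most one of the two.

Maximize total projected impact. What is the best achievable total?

457

Taking the top-ratio projects first gives youth orchestra + bridge inspection + wetland restoration + job-training center for 445 (90 k$).
The 50 k$ tied up in youth orchestra and bridge inspection and wetland restoration is better spent on heat-pump rebates — total rises to 457 (84 k$).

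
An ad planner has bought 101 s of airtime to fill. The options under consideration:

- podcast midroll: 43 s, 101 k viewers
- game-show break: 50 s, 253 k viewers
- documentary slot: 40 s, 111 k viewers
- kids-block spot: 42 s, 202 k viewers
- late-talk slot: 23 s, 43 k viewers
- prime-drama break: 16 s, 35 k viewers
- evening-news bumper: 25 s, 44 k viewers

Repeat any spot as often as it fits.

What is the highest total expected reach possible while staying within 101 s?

506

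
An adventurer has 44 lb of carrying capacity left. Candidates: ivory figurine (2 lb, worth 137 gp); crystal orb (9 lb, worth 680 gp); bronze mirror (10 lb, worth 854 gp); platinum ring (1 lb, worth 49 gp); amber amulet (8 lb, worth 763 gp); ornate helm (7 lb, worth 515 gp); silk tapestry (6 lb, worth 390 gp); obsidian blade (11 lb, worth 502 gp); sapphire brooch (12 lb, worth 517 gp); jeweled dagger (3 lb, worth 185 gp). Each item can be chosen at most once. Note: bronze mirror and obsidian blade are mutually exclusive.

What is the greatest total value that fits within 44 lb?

3436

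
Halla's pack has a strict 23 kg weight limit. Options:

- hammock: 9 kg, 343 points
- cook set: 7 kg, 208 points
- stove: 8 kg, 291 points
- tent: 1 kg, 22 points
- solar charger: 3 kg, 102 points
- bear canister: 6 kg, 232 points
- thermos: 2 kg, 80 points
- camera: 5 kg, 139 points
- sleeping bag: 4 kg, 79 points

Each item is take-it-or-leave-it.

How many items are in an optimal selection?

3

Best achievable utility is 866.
hammock + stove + bear canister hits 866 at 23 kg.
Every optimal selection uses 3 items.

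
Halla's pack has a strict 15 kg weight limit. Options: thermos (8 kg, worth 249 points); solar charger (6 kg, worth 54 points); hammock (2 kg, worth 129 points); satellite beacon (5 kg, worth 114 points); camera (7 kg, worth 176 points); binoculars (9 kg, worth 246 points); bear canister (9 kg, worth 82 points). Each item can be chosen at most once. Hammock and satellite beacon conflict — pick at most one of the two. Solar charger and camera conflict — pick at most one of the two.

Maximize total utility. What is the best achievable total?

Taking thermos + camera: 15 kg used, 425 in utility.
Nothing else feasible within 15 kg beats 425.

425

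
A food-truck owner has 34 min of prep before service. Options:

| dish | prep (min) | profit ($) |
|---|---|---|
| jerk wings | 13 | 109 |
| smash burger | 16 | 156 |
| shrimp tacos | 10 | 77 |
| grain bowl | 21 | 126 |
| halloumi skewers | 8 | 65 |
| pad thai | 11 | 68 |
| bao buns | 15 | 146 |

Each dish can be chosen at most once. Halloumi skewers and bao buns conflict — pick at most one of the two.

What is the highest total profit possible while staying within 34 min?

302

Smash burger + bao buns uses 31 of the 34 min and totals 302.
No other feasible combination exceeds 302.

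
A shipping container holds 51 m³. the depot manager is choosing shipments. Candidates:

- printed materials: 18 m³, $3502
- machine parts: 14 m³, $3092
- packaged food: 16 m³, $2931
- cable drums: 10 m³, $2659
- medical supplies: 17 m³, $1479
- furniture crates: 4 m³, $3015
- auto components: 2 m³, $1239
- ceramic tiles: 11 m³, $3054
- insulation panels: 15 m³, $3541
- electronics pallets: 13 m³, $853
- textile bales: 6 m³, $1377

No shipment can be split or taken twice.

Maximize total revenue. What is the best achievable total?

A density-first pass picks cable drums + furniture crates + auto components + ceramic tiles + insulation panels + textile bales — 14885 at 48 m³.
The 11 m³ tied up in ceramic tiles is better spent on machine parts — total rises to 14923 (51 m³).
The closest alternative, cable drums + furniture crates + auto components + ceramic tiles + insulation panels + textile bales, reaches only 14885.

14923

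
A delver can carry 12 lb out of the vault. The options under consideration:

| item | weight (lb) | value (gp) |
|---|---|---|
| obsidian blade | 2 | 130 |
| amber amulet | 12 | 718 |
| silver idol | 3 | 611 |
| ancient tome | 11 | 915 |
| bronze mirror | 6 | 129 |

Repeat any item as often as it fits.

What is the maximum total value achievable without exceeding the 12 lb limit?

2444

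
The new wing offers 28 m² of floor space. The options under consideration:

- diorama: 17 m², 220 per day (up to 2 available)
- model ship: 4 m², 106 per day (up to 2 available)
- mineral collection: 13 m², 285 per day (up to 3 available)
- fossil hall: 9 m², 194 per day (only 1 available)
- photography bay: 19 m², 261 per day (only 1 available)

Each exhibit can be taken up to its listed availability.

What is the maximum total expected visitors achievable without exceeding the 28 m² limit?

A density-first pass picks 2×model ship + mineral collection — 497 at 21 m².
Replace model ship with fossil hall: the trade gains 88 net, giving 585 at 26 m².
Every other selection either busts 28 m² or exceeds an availability limit or fails to beat 585.

585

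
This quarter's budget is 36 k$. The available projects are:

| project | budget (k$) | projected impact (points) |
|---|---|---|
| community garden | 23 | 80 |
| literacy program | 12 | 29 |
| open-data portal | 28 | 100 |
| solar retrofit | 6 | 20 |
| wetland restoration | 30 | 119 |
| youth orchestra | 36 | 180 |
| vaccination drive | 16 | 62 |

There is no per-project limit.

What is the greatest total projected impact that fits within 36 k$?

180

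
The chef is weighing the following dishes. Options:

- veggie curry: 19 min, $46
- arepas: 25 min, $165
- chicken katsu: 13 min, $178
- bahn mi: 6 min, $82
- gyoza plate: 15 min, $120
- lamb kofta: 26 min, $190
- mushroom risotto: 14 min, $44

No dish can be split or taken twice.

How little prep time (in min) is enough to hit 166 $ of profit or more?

Minimise min subject to total profit ≥ 166.
chicken katsu: 178 profit at 13 min.
Any bundle with less than 13 min falls short of 166.

13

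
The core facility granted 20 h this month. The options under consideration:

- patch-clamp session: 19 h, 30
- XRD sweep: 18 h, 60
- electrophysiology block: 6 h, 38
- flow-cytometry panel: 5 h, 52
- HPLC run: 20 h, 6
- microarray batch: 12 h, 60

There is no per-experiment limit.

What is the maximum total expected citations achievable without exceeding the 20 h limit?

Taking 4×flow-cytometry panel: 20 h used, 208 in expected citations.
That's the maximum — no swap from here does better than 208.

208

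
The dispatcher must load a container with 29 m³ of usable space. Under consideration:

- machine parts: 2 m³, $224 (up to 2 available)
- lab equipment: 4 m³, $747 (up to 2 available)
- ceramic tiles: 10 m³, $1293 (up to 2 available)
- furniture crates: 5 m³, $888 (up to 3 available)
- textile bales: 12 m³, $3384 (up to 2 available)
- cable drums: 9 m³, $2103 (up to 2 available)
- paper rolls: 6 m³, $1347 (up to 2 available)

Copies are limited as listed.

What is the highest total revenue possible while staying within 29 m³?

The ratio heuristic lands on lab equipment + 2×textile bales (7515) but leaves 1 m³ idle.
The 4 m³ tied up in lab equipment is better spent on furniture crates — total rises to 7656 (29 m³).

7656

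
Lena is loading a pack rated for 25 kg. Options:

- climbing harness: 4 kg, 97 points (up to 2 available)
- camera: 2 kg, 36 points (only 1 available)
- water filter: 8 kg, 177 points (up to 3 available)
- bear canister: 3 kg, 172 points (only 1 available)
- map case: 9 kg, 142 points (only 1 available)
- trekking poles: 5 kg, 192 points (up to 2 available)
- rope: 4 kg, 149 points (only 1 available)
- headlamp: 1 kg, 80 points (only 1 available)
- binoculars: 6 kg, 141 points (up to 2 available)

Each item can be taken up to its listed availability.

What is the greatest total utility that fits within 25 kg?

Filling by ratio: climbing harness + camera + bear canister + 2×trekking poles + rope + headlamp for 918, with 1 kg left unused.
The 6 kg tied up in climbing harness and camera is better spent on binoculars — total rises to 926 (24 kg).
The spare 1 kg is too small for any remaining item, and no exchange beats 926.

926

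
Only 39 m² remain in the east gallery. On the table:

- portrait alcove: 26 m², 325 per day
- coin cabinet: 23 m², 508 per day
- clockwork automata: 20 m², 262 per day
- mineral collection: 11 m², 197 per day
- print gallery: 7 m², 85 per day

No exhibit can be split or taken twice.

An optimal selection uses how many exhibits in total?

2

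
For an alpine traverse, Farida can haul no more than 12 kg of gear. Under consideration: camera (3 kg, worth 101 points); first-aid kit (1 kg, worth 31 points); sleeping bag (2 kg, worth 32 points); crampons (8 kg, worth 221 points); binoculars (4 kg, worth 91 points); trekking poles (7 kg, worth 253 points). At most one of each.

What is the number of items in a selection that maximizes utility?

3

The maximum utility within 12 kg is 386.
One optimal bundle: camera + sleeping bag + trekking poles (12 kg).
Any selection reaching 386 contains exactly 3 items.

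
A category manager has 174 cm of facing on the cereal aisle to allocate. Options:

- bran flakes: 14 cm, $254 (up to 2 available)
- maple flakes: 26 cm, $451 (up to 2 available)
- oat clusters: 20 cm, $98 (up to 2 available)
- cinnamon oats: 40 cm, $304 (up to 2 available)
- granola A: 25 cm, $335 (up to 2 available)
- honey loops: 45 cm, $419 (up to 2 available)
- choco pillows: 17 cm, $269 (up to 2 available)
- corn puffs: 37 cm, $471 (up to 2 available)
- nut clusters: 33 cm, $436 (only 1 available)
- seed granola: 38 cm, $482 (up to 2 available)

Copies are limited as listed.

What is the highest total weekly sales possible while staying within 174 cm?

2719

A density-first pass picks 2×bran flakes + 2×maple flakes + 2×granola A + 2×choco pillows — 2618 at 164 cm.
The 25 cm tied up in granola A is better spent on nut clusters — total rises to 2719 (172 cm).
Nothing else within 174 cm beats 2719.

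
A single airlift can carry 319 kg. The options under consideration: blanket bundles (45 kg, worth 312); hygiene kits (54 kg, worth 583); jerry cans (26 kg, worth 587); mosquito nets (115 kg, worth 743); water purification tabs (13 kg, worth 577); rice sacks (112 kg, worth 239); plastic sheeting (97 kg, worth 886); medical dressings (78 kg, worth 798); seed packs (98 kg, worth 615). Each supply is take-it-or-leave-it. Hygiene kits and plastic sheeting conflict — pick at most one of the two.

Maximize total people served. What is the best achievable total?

Density check — water purification tabs 44.38, jerry cans 22.58, hygiene kits 10.80 are the best per kg.
Taking blanket bundles + hygiene kits + jerry cans + water purification tabs + medical dressings + seed packs: 314 kg used, 3472 in people served.
Next best is jerry cans + water purification tabs + plastic sheeting + medical dressings + seed packs at 3463 (312 kg) — short by 9.

3472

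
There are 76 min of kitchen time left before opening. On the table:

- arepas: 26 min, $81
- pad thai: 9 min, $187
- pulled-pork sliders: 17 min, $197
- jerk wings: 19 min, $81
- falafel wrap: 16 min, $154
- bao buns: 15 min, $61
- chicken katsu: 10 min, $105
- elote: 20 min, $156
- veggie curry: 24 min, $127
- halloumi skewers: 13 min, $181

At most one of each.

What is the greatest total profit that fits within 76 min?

By profit per min: pad thai 20.78, halloumi skewers 13.92, pulled-pork sliders 11.59 lead.
Greedy by ratio would take pad thai + pulled-pork sliders + falafel wrap + chicken katsu + halloumi skewers: 65 min used, total 824.
Replace chicken katsu with elote: the trade gains 51 net, giving 875 at 75 min.
The closest alternative, pad thai + pulled-pork sliders + chicken katsu + elote + halloumi skewers, reaches only 826.

875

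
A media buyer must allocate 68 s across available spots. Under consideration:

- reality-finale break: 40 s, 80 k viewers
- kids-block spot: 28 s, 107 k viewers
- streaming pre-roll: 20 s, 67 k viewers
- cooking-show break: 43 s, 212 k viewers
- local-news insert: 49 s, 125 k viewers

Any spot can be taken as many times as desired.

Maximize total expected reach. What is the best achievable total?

Density check — cooking-show break 4.93, kids-block spot 3.82, streaming pre-roll 3.35 are the best per s.
The ratio ordering already packs tightly: streaming pre-roll + cooking-show break, 63 s, 279.

279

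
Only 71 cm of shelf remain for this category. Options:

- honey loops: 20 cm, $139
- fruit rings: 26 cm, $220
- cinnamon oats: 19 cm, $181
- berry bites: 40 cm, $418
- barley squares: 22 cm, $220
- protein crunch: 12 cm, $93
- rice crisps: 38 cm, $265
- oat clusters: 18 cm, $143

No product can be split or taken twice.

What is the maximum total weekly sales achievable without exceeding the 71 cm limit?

692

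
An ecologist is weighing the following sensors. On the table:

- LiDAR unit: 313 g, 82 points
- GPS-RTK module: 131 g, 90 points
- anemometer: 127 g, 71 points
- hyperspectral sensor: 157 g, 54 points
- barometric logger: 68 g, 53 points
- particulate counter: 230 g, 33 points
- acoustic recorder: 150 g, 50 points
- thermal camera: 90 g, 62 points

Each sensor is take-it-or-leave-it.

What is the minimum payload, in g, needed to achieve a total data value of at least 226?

Look for the lowest-payload combination reaching 226.
Taking GPS-RTK module + anemometer + barometric logger + thermal camera gives 276 (≥ 226) for 416 g.
Below 416 g the best achievable stays under 226.

416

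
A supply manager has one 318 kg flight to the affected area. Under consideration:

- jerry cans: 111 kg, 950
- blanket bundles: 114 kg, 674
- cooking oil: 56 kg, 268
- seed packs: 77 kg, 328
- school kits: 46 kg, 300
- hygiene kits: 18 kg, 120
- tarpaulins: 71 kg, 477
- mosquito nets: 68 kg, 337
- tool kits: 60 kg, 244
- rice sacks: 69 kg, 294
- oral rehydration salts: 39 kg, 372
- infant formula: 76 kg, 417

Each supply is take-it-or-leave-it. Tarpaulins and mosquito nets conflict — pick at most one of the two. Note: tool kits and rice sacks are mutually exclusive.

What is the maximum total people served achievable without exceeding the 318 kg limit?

2336

A density-first pass picks jerry cans + school kits + hygiene kits + tarpaulins + oral rehydration salts — 2219 at 285 kg.
Replace school kits with infant formula: the trade gains 117 net, giving 2336 at 315 kg.
Next best is jerry cans + blanket bundles + school kits + oral rehydration salts at 2296 (310 kg) — short by 40.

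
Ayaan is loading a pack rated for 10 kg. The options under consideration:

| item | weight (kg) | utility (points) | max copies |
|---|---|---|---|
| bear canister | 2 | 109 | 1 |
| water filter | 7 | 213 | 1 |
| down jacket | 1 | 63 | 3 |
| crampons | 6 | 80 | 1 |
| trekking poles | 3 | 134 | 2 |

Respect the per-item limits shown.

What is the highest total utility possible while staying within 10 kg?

503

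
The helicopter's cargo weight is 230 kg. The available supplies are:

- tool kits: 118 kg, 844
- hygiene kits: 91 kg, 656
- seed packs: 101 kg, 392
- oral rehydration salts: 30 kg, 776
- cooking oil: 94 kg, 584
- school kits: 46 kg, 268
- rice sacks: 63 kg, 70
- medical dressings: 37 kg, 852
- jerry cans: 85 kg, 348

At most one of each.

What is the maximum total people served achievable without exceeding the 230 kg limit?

2552

The ratio ordering already packs tightly: hygiene kits + oral rehydration salts + school kits + medical dressings, 204 kg, 2552.
Runner-up oral rehydration salts + cooking oil + school kits + medical dressings tops out at 2480.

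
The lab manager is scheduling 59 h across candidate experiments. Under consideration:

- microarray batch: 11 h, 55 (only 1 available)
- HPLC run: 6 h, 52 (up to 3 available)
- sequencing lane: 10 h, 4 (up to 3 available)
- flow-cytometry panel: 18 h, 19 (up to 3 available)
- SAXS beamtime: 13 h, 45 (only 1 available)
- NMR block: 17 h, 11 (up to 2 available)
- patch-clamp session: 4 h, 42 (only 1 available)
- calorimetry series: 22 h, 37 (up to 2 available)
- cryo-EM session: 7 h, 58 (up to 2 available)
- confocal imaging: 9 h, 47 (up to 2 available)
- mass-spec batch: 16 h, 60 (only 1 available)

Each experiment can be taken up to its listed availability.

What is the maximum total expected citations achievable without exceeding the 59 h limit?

416

Greedy by ratio would take 3×HPLC run + patch-clamp session + 2×cryo-EM session + 2×confocal imaging: 54 h used, total 408.
Replace confocal imaging with microarray batch: the trade gains 8 net, giving 416 at 56 h.
The spare 3 h is too small for any remaining experiment, and no exchange beats 416.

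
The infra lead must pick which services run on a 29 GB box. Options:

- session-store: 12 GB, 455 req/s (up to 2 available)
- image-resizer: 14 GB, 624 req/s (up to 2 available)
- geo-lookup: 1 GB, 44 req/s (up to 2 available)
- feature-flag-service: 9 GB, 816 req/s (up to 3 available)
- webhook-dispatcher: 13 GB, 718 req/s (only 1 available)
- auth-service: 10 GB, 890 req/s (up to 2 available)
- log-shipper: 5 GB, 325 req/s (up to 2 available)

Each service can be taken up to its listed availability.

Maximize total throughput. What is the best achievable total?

A density-first pass picks 2×geo-lookup + 3×feature-flag-service — 2536 at 29 GB.
Replace 2×geo-lookup and 2×feature-flag-service with 2×auth-service: the trade gains 60 net, giving 2596 at 29 GB.

2596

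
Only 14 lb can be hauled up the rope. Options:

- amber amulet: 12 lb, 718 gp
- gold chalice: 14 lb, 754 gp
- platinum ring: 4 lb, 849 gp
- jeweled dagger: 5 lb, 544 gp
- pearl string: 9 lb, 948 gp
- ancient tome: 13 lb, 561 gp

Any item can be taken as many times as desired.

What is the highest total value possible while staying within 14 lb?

2547

Ranking by ratio (value/lb): platinum ring 212.25, jeweled dagger 108.80, pearl string 105.33, amber amulet 59.83.
3×platinum ring uses 12 of the 14 lb and totals 2547.
Every other selection either busts 14 lb or fails to beat 2547.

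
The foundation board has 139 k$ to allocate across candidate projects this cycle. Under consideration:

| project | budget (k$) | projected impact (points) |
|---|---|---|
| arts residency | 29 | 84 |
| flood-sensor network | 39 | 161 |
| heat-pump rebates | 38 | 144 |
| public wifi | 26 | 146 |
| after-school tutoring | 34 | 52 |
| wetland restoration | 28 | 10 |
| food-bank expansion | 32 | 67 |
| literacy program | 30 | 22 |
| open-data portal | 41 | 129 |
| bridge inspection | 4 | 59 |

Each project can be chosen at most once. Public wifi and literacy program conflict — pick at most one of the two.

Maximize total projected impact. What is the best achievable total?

Ranking by ratio (projected impact/k$): bridge inspection 14.75, public wifi 5.62, flood-sensor network 4.13, heat-pump rebates 3.79.
The ratio ordering already packs tightly: arts residency + flood-sensor network + heat-pump rebates + public wifi + bridge inspection, 136 k$, 594.
The closest alternative, arts residency + flood-sensor network + public wifi + open-data portal + bridge inspection, reaches only 579.

594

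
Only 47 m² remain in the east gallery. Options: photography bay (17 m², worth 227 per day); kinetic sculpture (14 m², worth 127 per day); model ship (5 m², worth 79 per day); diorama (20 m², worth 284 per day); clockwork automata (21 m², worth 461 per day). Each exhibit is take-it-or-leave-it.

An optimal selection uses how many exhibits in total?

3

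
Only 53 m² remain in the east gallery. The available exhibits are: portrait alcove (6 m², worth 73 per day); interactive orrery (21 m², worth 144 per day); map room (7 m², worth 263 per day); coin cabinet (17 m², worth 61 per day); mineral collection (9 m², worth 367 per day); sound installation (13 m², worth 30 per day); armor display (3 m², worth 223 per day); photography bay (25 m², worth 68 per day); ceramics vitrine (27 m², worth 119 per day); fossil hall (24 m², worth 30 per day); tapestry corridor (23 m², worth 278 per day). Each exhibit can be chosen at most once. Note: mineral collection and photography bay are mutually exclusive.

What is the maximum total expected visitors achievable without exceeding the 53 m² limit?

1204

Density check — armor display 74.33, mineral collection 40.78, map room 37.57 are the best per m².
The ratio ordering already packs tightly: portrait alcove + map room + mineral collection + armor display + tapestry corridor, 48 m², 1204.
An exhaustive check of the 2048 subsets confirms 1204.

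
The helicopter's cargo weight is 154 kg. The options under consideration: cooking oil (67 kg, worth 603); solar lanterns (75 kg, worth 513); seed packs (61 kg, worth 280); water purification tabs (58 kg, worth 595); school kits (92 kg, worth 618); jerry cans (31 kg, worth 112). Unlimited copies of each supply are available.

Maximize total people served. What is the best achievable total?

2×water purification tabs + jerry cans uses 147 of the 154 kg and totals 1302.
No other feasible combination exceeds 1302.

1302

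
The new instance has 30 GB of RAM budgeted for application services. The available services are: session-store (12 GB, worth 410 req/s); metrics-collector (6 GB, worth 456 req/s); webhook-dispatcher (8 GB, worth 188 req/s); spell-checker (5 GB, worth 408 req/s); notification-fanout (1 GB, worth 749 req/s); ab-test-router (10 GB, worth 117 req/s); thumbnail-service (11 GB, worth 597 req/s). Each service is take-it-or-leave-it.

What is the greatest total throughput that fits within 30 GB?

2212

The ratio heuristic lands on metrics-collector + spell-checker + notification-fanout + thumbnail-service (2210) but leaves 7 GB idle.
The 5 GB tied up in spell-checker is better spent on session-store — total rises to 2212 (30 GB).
Runner-up metrics-collector + spell-checker + notification-fanout + thumbnail-service tops out at 2210.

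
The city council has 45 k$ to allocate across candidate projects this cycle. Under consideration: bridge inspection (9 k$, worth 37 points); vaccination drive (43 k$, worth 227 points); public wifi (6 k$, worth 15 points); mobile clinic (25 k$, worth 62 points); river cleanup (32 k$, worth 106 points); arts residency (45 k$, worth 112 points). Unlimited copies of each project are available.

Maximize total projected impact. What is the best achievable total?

Taking vaccination drive: 43 k$ used, 227 in projected impact.
No other feasible combination exceeds 227.

227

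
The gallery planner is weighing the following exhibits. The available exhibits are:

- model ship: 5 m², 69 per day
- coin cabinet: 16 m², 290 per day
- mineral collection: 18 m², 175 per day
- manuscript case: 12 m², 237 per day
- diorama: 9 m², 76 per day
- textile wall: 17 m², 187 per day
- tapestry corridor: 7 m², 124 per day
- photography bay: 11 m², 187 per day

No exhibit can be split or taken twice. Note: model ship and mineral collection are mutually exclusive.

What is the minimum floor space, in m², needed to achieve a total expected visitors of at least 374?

Look for the lowest-floor combination reaching 374.
coin cabinet + tapestry corridor: 414 expected visitors at 23 m².
Below 23 m² the best achievable stays under 374.

23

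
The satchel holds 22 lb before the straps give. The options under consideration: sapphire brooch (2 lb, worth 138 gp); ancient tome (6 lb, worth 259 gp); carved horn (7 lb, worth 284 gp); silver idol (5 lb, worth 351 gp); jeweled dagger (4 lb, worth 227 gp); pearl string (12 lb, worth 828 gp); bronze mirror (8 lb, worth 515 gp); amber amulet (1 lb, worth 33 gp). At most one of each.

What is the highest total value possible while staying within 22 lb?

1481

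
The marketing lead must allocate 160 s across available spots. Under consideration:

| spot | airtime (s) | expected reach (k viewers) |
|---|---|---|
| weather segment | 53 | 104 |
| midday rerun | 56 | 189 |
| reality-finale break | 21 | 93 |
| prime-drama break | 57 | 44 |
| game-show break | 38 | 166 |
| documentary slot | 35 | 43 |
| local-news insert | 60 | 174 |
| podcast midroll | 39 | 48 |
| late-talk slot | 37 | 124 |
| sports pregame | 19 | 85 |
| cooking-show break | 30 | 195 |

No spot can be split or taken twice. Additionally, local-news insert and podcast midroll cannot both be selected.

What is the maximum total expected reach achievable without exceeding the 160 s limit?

663

Taking reality-finale break + game-show break + late-talk slot + sports pregame + cooking-show break: 145 s used, 663 in expected reach.
Runner-up midday rerun + reality-finale break + game-show break + cooking-show break tops out at 643.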